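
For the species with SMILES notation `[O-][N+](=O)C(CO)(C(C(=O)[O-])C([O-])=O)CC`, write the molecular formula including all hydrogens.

[C7H9NO7]2-

Heavy atoms from the SMILES: 7 C, 1 N, 7 O.
Implicit hydrogens by atom environment:
  3 × C: no H
  3 × O: no H
  3 × O (charge -1): no H
  2 × C: 2 H each → 4
  1 × C: 3 H
  1 × C: 1 H
  1 × N (charge +1): no H
  1 × O: 1 H
  Total hydrogens = 9.
Net charge -2.
Molecular formula: [C7H9NO7]2-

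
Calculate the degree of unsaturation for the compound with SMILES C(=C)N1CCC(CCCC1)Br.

2

Molecular formula from the SMILES: C9H16BrN.
DoU = (2C + 2 + N − H − X)/2 = (2·9 + 2 + 1 − 16 − 1)/2 = 4/2 = 2.
(Structurally: 1 ring(s) + 1 π bond(s) = 2.)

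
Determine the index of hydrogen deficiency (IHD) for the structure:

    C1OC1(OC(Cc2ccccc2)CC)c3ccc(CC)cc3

9

Molecular formula from the SMILES: C20H24O2.
DoU = (2C + 2 + N − H − X)/2 = (2·20 + 2 + 0 − 24 − 0)/2 = 18/2 = 9.
(Structurally: 3 ring(s) + 6 π bond(s) = 9.)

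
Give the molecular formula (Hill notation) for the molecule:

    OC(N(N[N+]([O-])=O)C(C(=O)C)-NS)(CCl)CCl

Heavy atoms from the SMILES: 6 C, 2 Cl, 4 N, 4 O, 1 S.
Implicit hydrogens by atom environment:
  2 × C: 2 H each → 4
  2 × C: no H
  2 × Cl: no H
  2 × N: 1 H each → 2
  2 × O: no H
  1 × C: 3 H
  1 × C: 1 H
  1 × N: no H
  1 × N (charge +1): no H
  1 × O: 1 H
  1 × O (charge -1): no H
  1 × S: 1 H
  Total hydrogens = 12.
Molecular formula: C6H12Cl2N4O4S

C6H12Cl2N4O4S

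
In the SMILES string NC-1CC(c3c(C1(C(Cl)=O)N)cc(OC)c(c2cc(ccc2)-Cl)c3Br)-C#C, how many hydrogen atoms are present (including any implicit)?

17

Hydrogens are implicit in SMILES; fill each atom to its normal valence:
  7 × C (aromatic): no H
  5 × C (aromatic): 1 H each → 5
  3 × C: 1 H each → 3
  3 × C: no H
  2 × Cl: no H
  2 × N: 2 H each → 4
  2 × O: no H
  1 × Br: no H
  1 × C: 3 H
  1 × C: 2 H
  Total hydrogens = 17.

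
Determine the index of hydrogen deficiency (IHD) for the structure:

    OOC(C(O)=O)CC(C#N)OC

Molecular formula from the SMILES: C6H9NO5.
DoU = (2C + 2 + N − H − X)/2 = (2·6 + 2 + 1 − 9 − 0)/2 = 6/2 = 3.
(Structurally: 0 ring(s) + 3 π bond(s) = 3.)

3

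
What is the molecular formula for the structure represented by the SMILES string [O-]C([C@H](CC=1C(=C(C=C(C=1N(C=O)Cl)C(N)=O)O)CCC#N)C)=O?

C15H15ClN3O5-

Heavy atoms from the SMILES: 15 C, 1 Cl, 3 N, 5 O.
Implicit hydrogens by atom environment:
  5 × C (aromatic): no H
  3 × C: 2 H each → 6
  3 × C: no H
  3 × O: no H
  2 × C: 1 H each → 2
  2 × N: no H
  1 × C: 3 H
  1 × C (aromatic): 1 H
  1 × Cl: no H
  1 × N: 2 H
  1 × O: 1 H
  1 × O (charge -1): no H
  Total hydrogens = 15.
Net charge -1.
Molecular formula: C15H15ClN3O5-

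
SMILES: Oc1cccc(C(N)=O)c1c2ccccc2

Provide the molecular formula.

Heavy atoms from the SMILES: 13 C, 1 N, 2 O.
Implicit hydrogens by atom environment:
  8 × C (aromatic): 1 H each → 8
  4 × C (aromatic): no H
  1 × C: no H
  1 × N: 2 H
  1 × O: 1 H
  1 × O: no H
  Total hydrogens = 11.
Molecular formula: C13H11NO2

C13H11NO2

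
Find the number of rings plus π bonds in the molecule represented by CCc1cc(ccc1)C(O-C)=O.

5

Molecular formula from the SMILES: C10H12O2.
DoU = (2C + 2 + N − H − X)/2 = (2·10 + 2 + 0 − 12 − 0)/2 = 10/2 = 5.
(Structurally: 1 ring(s) + 4 π bond(s) = 5.)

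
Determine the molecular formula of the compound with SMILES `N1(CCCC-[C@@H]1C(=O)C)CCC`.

Heavy atoms from the SMILES: 10 C, 1 N, 1 O.
Implicit hydrogens by atom environment:
  6 × C: 2 H each → 12
  2 × C: 3 H each → 6
  1 × C: 1 H
  1 × C: no H
  1 × N: no H
  1 × O: no H
  Total hydrogens = 19.
Molecular formula: C10H19NO

C10H19NO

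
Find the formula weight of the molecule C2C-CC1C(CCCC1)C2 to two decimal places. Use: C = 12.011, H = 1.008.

Molecular formula: C10H18.
M = 10×12.011 + 18×1.008 = 138.25 g/mol.

138.25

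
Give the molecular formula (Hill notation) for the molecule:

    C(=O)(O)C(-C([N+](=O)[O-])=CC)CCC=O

C8H11NO5

Heavy atoms from the SMILES: 8 C, 1 N, 5 O.
Implicit hydrogens by atom environment:
  3 × C: 1 H each → 3
  3 × O: no H
  2 × C: 2 H each → 4
  2 × C: no H
  1 × C: 3 H
  1 × N (charge +1): no H
  1 × O: 1 H
  1 × O (charge -1): no H
  Total hydrogens = 11.
Molecular formula: C8H11NO5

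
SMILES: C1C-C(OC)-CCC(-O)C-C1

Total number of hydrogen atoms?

Hydrogens are implicit in SMILES; fill each atom to its normal valence:
  6 × C: 2 H each → 12
  2 × C: 1 H each → 2
  1 × C: 3 H
  1 × O: 1 H
  1 × O: no H
  Total hydrogens = 18.

18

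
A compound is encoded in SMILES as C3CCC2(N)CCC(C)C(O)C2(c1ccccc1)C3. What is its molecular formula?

Heavy atoms from the SMILES: 17 C, 1 N, 1 O.
Implicit hydrogens by atom environment:
  6 × C: 2 H each → 12
  5 × C (aromatic): 1 H each → 5
  2 × C: 1 H each → 2
  2 × C: no H
  1 × C: 3 H
  1 × C (aromatic): no H
  1 × N: 2 H
  1 × O: 1 H
  Total hydrogens = 25.
Molecular formula: C17H25NO

C17H25NO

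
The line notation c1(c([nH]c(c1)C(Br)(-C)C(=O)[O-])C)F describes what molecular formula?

Heavy atoms from the SMILES: 1 Br, 8 C, 1 F, 1 N, 2 O.
Implicit hydrogens by atom environment:
  3 × C (aromatic): no H
  2 × C: 3 H each → 6
  2 × C: no H
  1 × Br: no H
  1 × C (aromatic): 1 H
  1 × F: no H
  1 × N (aromatic): 1 H
  1 × O: no H
  1 × O (charge -1): no H
  Total hydrogens = 8.
Net charge -1.
Molecular formula: C8H8BrFNO2-

C8H8BrFNO2-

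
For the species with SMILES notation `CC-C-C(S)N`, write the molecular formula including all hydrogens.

Heavy atoms from the SMILES: 4 C, 1 N, 1 S.
Implicit hydrogens by atom environment:
  2 × C: 2 H each → 4
  1 × C: 3 H
  1 × C: 1 H
  1 × N: 2 H
  1 × S: 1 H
  Total hydrogens = 11.
Molecular formula: C4H11NS

C4H11NS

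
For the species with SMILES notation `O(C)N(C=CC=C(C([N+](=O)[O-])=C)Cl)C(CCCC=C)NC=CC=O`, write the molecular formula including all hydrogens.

C16H22ClN3O4

Heavy atoms from the SMILES: 16 C, 1 Cl, 3 N, 4 O.
Implicit hydrogens by atom environment:
  8 × C: 1 H each → 8
  5 × C: 2 H each → 10
  3 × O: no H
  2 × C: no H
  1 × C: 3 H
  1 × Cl: no H
  1 × N: 1 H
  1 × N: no H
  1 × N (charge +1): no H
  1 × O (charge -1): no H
  Total hydrogens = 22.
Molecular formula: C16H22ClN3O4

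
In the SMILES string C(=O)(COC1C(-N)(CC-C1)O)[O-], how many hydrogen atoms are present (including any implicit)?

12

Hydrogens are implicit in SMILES; fill each atom to its normal valence:
  4 × C: 2 H each → 8
  2 × C: no H
  2 × O: no H
  1 × C: 1 H
  1 × N: 2 H
  1 × O: 1 H
  1 × O (charge -1): no H
  Total hydrogens = 12.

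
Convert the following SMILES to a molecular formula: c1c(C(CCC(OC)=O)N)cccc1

Heavy atoms from the SMILES: 11 C, 1 N, 2 O.
Implicit hydrogens by atom environment:
  5 × C (aromatic): 1 H each → 5
  2 × C: 2 H each → 4
  2 × O: no H
  1 × C: 3 H
  1 × C: 1 H
  1 × C (aromatic): no H
  1 × C: no H
  1 × N: 2 H
  Total hydrogens = 15.
Molecular formula: C11H15NO2

C11H15NO2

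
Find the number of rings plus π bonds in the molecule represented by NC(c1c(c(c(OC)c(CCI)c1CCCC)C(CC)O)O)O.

4

Molecular formula from the SMILES: C17H28INO4.
DoU = (2C + 2 + N − H − X)/2 = (2·17 + 2 + 1 − 28 − 1)/2 = 8/2 = 4.
(Structurally: 1 ring(s) + 3 π bond(s) = 4.)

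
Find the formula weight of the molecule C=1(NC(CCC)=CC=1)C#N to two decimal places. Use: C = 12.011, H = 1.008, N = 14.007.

134.18

Molecular formula: C8H10N2.
M = 8×12.011 + 10×1.008 + 2×14.007 = 134.18 g/mol.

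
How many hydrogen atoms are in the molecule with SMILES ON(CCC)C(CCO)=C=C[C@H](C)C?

21

Hydrogens are implicit in SMILES; fill each atom to its normal valence:
  4 × C: 2 H each → 8
  3 × C: 3 H each → 9
  2 × C: 1 H each → 2
  2 × C: no H
  2 × O: 1 H each → 2
  1 × N: no H
  Total hydrogens = 21.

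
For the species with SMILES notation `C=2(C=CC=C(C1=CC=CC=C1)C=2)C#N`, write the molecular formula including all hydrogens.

C13H9N

Heavy atoms from the SMILES: 13 C, 1 N.
Implicit hydrogens by atom environment:
  9 × C (aromatic): 1 H each → 9
  3 × C (aromatic): no H
  1 × C: no H
  1 × N: no H
  Total hydrogens = 9.
Molecular formula: C13H9N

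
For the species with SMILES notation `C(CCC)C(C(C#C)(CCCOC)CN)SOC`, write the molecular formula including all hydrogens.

C14H27NO2S

Heavy atoms from the SMILES: 14 C, 1 N, 2 O, 1 S.
Implicit hydrogens by atom environment:
  7 × C: 2 H each → 14
  3 × C: 3 H each → 9
  2 × C: 1 H each → 2
  2 × C: no H
  2 × O: no H
  1 × N: 2 H
  1 × S: no H
  Total hydrogens = 27.
Molecular formula: C14H27NO2S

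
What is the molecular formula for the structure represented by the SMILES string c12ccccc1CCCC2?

Heavy atoms from the SMILES: 10 C.
Implicit hydrogens by atom environment:
  4 × C: 2 H each → 8
  4 × C (aromatic): 1 H each → 4
  2 × C (aromatic): no H
  Total hydrogens = 12.
Molecular formula: C10H12

C10H12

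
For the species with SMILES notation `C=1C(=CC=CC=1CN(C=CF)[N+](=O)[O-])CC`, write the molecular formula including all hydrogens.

C11H13FN2O2

Heavy atoms from the SMILES: 11 C, 1 F, 2 N, 2 O.
Implicit hydrogens by atom environment:
  4 × C (aromatic): 1 H each → 4
  2 × C: 2 H each → 4
  2 × C: 1 H each → 2
  2 × C (aromatic): no H
  1 × C: 3 H
  1 × F: no H
  1 × N: no H
  1 × N (charge +1): no H
  1 × O: no H
  1 × O (charge -1): no H
  Total hydrogens = 13.
Molecular formula: C11H13FN2O2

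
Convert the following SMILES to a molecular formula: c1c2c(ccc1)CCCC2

Heavy atoms from the SMILES: 10 C.
Implicit hydrogens by atom environment:
  4 × C: 2 H each → 8
  4 × C (aromatic): 1 H each → 4
  2 × C (aromatic): no H
  Total hydrogens = 12.
Molecular formula: C10H12

C10H12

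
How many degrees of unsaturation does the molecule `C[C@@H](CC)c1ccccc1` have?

4

Molecular formula from the SMILES: C10H14.
DoU = (2C + 2 + N − H − X)/2 = (2·10 + 2 + 0 − 14 − 0)/2 = 8/2 = 4.
(Structurally: 1 ring(s) + 3 π bond(s) = 4.)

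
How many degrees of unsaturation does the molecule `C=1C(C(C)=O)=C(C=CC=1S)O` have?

Molecular formula from the SMILES: C8H8O2S.
DoU = (2C + 2 + N − H − X)/2 = (2·8 + 2 + 0 − 8 − 0)/2 = 10/2 = 5.
(Structurally: 1 ring(s) + 4 π bond(s) = 5.)

5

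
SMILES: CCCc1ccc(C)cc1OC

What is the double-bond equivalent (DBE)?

Molecular formula from the SMILES: C11H16O.
DoU = (2C + 2 + N − H − X)/2 = (2·11 + 2 + 0 − 16 − 0)/2 = 8/2 = 4.
(Structurally: 1 ring(s) + 3 π bond(s) = 4.)

4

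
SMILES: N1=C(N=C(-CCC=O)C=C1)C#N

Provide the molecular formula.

Heavy atoms from the SMILES: 8 C, 3 N, 1 O.
Implicit hydrogens by atom environment:
  2 × C: 2 H each → 4
  2 × C (aromatic): 1 H each → 2
  2 × C (aromatic): no H
  2 × N (aromatic): no H
  1 × C: 1 H
  1 × C: no H
  1 × N: no H
  1 × O: no H
  Total hydrogens = 7.
Molecular formula: C8H7N3O

C8H7N3O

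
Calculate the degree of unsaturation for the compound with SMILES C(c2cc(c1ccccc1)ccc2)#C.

Molecular formula from the SMILES: C14H10.
DoU = (2C + 2 + N − H − X)/2 = (2·14 + 2 + 0 − 10 − 0)/2 = 20/2 = 10.
(Structurally: 2 ring(s) + 8 π bond(s) = 10.)

10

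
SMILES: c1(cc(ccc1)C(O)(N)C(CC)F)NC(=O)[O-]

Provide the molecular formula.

C11H14FN2O3-

Heavy atoms from the SMILES: 11 C, 1 F, 2 N, 3 O.
Implicit hydrogens by atom environment:
  4 × C (aromatic): 1 H each → 4
  2 × C: no H
  2 × C (aromatic): no H
  1 × C: 3 H
  1 × C: 2 H
  1 × C: 1 H
  1 × F: no H
  1 × N: 2 H
  1 × N: 1 H
  1 × O: 1 H
  1 × O: no H
  1 × O (charge -1): no H
  Total hydrogens = 14.
Net charge -1.
Molecular formula: C11H14FN2O3-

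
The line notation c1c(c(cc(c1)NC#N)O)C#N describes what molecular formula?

Heavy atoms from the SMILES: 8 C, 3 N, 1 O.
Implicit hydrogens by atom environment:
  3 × C (aromatic): 1 H each → 3
  3 × C (aromatic): no H
  2 × C: no H
  2 × N: no H
  1 × N: 1 H
  1 × O: 1 H
  Total hydrogens = 5.
Molecular formula: C8H5N3O

C8H5N3O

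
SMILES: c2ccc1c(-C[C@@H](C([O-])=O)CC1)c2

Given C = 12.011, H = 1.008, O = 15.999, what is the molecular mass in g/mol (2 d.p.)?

175.21

Molecular formula: C11H11O2-.
M = 11×12.011 + 11×1.008 + 2×15.999 = 175.21 g/mol.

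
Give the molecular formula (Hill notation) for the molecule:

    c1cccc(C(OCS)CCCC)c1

Heavy atoms from the SMILES: 12 C, 1 O, 1 S.
Implicit hydrogens by atom environment:
  5 × C (aromatic): 1 H each → 5
  4 × C: 2 H each → 8
  1 × C: 3 H
  1 × C: 1 H
  1 × C (aromatic): no H
  1 × O: no H
  1 × S: 1 H
  Total hydrogens = 18.
Molecular formula: C12H18OS

C12H18OS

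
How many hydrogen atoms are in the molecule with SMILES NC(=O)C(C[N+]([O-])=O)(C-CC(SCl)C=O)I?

Hydrogens are implicit in SMILES; fill each atom to its normal valence:
  3 × C: 2 H each → 6
  3 × O: no H
  2 × C: 1 H each → 2
  2 × C: no H
  1 × Cl: no H
  1 × I: no H
  1 × N: 2 H
  1 × N (charge +1): no H
  1 × O (charge -1): no H
  1 × S: no H
  Total hydrogens = 10.

10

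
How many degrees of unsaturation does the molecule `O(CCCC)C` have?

Molecular formula from the SMILES: C5H12O.
DoU = (2C + 2 + N − H − X)/2 = (2·5 + 2 + 0 − 12 − 0)/2 = 0/2 = 0.
(Structurally: 0 ring(s) + 0 π bond(s) = 0.)

0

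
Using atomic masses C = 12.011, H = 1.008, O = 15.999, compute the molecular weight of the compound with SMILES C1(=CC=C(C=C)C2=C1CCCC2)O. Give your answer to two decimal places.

Molecular formula: C12H14O.
M = 12×12.011 + 14×1.008 + 1×15.999 = 174.24 g/mol.

174.24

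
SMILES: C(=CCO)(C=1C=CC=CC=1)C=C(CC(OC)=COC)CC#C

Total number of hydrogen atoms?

22

Hydrogens are implicit in SMILES; fill each atom to its normal valence:
  5 × C (aromatic): 1 H each → 5
  4 × C: 1 H each → 4
  4 × C: no H
  3 × C: 2 H each → 6
  2 × C: 3 H each → 6
  2 × O: no H
  1 × C (aromatic): no H
  1 × O: 1 H
  Total hydrogens = 22.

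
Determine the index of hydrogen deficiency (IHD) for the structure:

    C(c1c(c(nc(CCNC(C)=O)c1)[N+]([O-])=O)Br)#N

Molecular formula from the SMILES: C10H9BrN4O3.
DoU = (2C + 2 + N − H − X)/2 = (2·10 + 2 + 4 − 9 − 1)/2 = 16/2 = 8.
(Structurally: 1 ring(s) + 7 π bond(s) = 8.)

8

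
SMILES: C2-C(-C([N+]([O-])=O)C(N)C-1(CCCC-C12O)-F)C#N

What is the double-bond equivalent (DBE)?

Molecular formula from the SMILES: C11H16FN3O3.
DoU = (2C + 2 + N − H − X)/2 = (2·11 + 2 + 3 − 16 − 1)/2 = 10/2 = 5.
(Structurally: 2 ring(s) + 3 π bond(s) = 5.)

5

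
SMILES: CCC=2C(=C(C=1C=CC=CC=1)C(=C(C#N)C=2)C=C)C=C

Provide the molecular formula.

C19H17N

Heavy atoms from the SMILES: 19 C, 1 N.
Implicit hydrogens by atom environment:
  6 × C (aromatic): 1 H each → 6
  6 × C (aromatic): no H
  3 × C: 2 H each → 6
  2 × C: 1 H each → 2
  1 × C: 3 H
  1 × C: no H
  1 × N: no H
  Total hydrogens = 17.
Molecular formula: C19H17N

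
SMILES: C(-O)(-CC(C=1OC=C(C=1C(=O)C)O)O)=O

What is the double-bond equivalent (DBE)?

Molecular formula from the SMILES: C9H10O6.
DoU = (2C + 2 + N − H − X)/2 = (2·9 + 2 + 0 − 10 − 0)/2 = 10/2 = 5.
(Structurally: 1 ring(s) + 4 π bond(s) = 5.)

5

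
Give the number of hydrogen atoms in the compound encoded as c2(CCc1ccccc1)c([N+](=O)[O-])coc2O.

Hydrogens are implicit in SMILES; fill each atom to its normal valence:
  6 × C (aromatic): 1 H each → 6
  4 × C (aromatic): no H
  2 × C: 2 H each → 4
  1 × N (charge +1): no H
  1 × O: 1 H
  1 × O (aromatic): no H
  1 × O: no H
  1 × O (charge -1): no H
  Total hydrogens = 11.

11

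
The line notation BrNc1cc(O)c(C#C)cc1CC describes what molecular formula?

C10H10BrNO

Heavy atoms from the SMILES: 1 Br, 10 C, 1 N, 1 O.
Implicit hydrogens by atom environment:
  4 × C (aromatic): no H
  2 × C (aromatic): 1 H each → 2
  1 × Br: no H
  1 × C: 3 H
  1 × C: 2 H
  1 × C: 1 H
  1 × C: no H
  1 × N: 1 H
  1 × O: 1 H
  Total hydrogens = 10.
Molecular formula: C10H10BrNO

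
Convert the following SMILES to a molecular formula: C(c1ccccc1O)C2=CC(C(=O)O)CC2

C13H14O3

Heavy atoms from the SMILES: 13 C, 3 O.
Implicit hydrogens by atom environment:
  4 × C (aromatic): 1 H each → 4
  3 × C: 2 H each → 6
  2 × C: 1 H each → 2
  2 × C: no H
  2 × C (aromatic): no H
  2 × O: 1 H each → 2
  1 × O: no H
  Total hydrogens = 14.
Molecular formula: C13H14O3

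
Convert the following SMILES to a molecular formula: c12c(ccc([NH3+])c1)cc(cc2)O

Heavy atoms from the SMILES: 10 C, 1 N, 1 O.
Implicit hydrogens by atom environment:
  6 × C (aromatic): 1 H each → 6
  4 × C (aromatic): no H
  1 × N (charge +1): 3 H
  1 × O: 1 H
  Total hydrogens = 10.
Net charge +1.
Molecular formula: C10H10NO+

C10H10NO+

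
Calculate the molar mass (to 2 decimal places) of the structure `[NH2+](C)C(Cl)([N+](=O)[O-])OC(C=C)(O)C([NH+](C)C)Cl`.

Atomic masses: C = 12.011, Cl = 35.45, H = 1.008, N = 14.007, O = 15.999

Molecular formula: [C8H17Cl2N3O4]2+.
M = 8×12.011 + 2×35.45 + 17×1.008 + 3×14.007 + 4×15.999 = 290.14 g/mol.

290.14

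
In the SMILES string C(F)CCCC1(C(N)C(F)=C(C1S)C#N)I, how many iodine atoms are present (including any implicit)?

The symbol for iodine appears 1 time in the SMILES.

1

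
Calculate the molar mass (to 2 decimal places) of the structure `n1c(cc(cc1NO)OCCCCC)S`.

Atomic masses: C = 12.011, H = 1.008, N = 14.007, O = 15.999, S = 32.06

228.31

Molecular formula: C10H16N2O2S.
M = 10×12.011 + 16×1.008 + 2×14.007 + 2×15.999 + 1×32.06 = 228.31 g/mol.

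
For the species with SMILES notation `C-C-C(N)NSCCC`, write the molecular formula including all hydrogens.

C6H16N2S

Heavy atoms from the SMILES: 6 C, 2 N, 1 S.
Implicit hydrogens by atom environment:
  3 × C: 2 H each → 6
  2 × C: 3 H each → 6
  1 × C: 1 H
  1 × N: 2 H
  1 × N: 1 H
  1 × S: no H
  Total hydrogens = 16.
Molecular formula: C6H16N2S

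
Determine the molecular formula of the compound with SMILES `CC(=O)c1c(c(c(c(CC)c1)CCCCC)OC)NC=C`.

Heavy atoms from the SMILES: 18 C, 1 N, 2 O.
Implicit hydrogens by atom environment:
  6 × C: 2 H each → 12
  5 × C (aromatic): no H
  4 × C: 3 H each → 12
  2 × O: no H
  1 × C (aromatic): 1 H
  1 × C: 1 H
  1 × C: no H
  1 × N: 1 H
  Total hydrogens = 27.
Molecular formula: C18H27NO2

C18H27NO2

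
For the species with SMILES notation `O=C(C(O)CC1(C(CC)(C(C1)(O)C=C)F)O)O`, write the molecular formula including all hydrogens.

C11H17FO5

Heavy atoms from the SMILES: 11 C, 1 F, 5 O.
Implicit hydrogens by atom environment:
  4 × C: 2 H each → 8
  4 × C: no H
  4 × O: 1 H each → 4
  2 × C: 1 H each → 2
  1 × C: 3 H
  1 × F: no H
  1 × O: no H
  Total hydrogens = 17.
Molecular formula: C11H17FO5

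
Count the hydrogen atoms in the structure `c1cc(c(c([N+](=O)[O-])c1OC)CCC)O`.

13

Hydrogens are implicit in SMILES; fill each atom to its normal valence:
  4 × C (aromatic): no H
  2 × C: 3 H each → 6
  2 × C: 2 H each → 4
  2 × C (aromatic): 1 H each → 2
  2 × O: no H
  1 × N (charge +1): no H
  1 × O: 1 H
  1 × O (charge -1): no H
  Total hydrogens = 13.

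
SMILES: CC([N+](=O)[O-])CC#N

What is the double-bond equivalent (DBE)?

3

Molecular formula from the SMILES: C4H6N2O2.
DoU = (2C + 2 + N − H − X)/2 = (2·4 + 2 + 2 − 6 − 0)/2 = 6/2 = 3.
(Structurally: 0 ring(s) + 3 π bond(s) = 3.)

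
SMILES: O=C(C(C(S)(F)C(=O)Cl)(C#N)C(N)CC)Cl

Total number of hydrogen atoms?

9

Hydrogens are implicit in SMILES; fill each atom to its normal valence:
  5 × C: no H
  2 × Cl: no H
  2 × O: no H
  1 × C: 3 H
  1 × C: 2 H
  1 × C: 1 H
  1 × F: no H
  1 × N: 2 H
  1 × N: no H
  1 × S: 1 H
  Total hydrogens = 9.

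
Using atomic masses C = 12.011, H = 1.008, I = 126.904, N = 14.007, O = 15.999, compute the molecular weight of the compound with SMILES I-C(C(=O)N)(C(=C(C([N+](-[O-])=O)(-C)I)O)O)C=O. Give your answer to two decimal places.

469.96

Molecular formula: C7H8I2N2O6.
M = 7×12.011 + 8×1.008 + 2×126.904 + 2×14.007 + 6×15.999 = 469.96 g/mol.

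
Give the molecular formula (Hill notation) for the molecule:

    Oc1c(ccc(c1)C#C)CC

C10H10O

Heavy atoms from the SMILES: 10 C, 1 O.
Implicit hydrogens by atom environment:
  3 × C (aromatic): 1 H each → 3
  3 × C (aromatic): no H
  1 × C: 3 H
  1 × C: 2 H
  1 × C: 1 H
  1 × C: no H
  1 × O: 1 H
  Total hydrogens = 10.
Molecular formula: C10H10O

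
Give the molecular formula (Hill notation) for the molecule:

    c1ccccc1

Heavy atoms from the SMILES: 6 C.
Implicit hydrogens by atom environment:
  6 × C (aromatic): 1 H each → 6
  Total hydrogens = 6.
Molecular formula: C6H6

C6H6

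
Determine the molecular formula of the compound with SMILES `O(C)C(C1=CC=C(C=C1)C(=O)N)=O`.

Heavy atoms from the SMILES: 9 C, 1 N, 3 O.
Implicit hydrogens by atom environment:
  4 × C (aromatic): 1 H each → 4
  3 × O: no H
  2 × C (aromatic): no H
  2 × C: no H
  1 × C: 3 H
  1 × N: 2 H
  Total hydrogens = 9.
Molecular formula: C9H9NO3

C9H9NO3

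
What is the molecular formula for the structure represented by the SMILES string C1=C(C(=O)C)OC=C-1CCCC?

Heavy atoms from the SMILES: 10 C, 2 O.
Implicit hydrogens by atom environment:
  3 × C: 2 H each → 6
  2 × C: 3 H each → 6
  2 × C (aromatic): 1 H each → 2
  2 × C (aromatic): no H
  1 × C: no H
  1 × O (aromatic): no H
  1 × O: no H
  Total hydrogens = 14.
Molecular formula: C10H14O2

C10H14O2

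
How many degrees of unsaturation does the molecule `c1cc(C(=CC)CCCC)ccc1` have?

5

Molecular formula from the SMILES: C13H18.
DoU = (2C + 2 + N − H − X)/2 = (2·13 + 2 + 0 − 18 − 0)/2 = 10/2 = 5.
(Structurally: 1 ring(s) + 4 π bond(s) = 5.)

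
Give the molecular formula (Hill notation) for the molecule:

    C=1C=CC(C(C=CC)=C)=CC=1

C11H12

Heavy atoms from the SMILES: 11 C.
Implicit hydrogens by atom environment:
  5 × C (aromatic): 1 H each → 5
  2 × C: 1 H each → 2
  1 × C: 3 H
  1 × C: 2 H
  1 × C: no H
  1 × C (aromatic): no H
  Total hydrogens = 12.
Molecular formula: C11H12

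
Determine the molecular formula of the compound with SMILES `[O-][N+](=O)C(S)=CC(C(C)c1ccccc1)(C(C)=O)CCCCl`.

Heavy atoms from the SMILES: 16 C, 1 Cl, 1 N, 3 O, 1 S.
Implicit hydrogens by atom environment:
  5 × C (aromatic): 1 H each → 5
  3 × C: 2 H each → 6
  3 × C: no H
  2 × C: 3 H each → 6
  2 × C: 1 H each → 2
  2 × O: no H
  1 × C (aromatic): no H
  1 × Cl: no H
  1 × N (charge +1): no H
  1 × O (charge -1): no H
  1 × S: 1 H
  Total hydrogens = 20.
Molecular formula: C16H20ClNO3S

C16H20ClNO3S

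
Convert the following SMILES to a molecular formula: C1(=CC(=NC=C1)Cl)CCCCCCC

C12H18ClN

Heavy atoms from the SMILES: 12 C, 1 Cl, 1 N.
Implicit hydrogens by atom environment:
  6 × C: 2 H each → 12
  3 × C (aromatic): 1 H each → 3
  2 × C (aromatic): no H
  1 × C: 3 H
  1 × Cl: no H
  1 × N (aromatic): no H
  Total hydrogens = 18.
Molecular formula: C12H18ClN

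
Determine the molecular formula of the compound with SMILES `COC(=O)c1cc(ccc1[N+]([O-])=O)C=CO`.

C10H9NO5

Heavy atoms from the SMILES: 10 C, 1 N, 5 O.
Implicit hydrogens by atom environment:
  3 × C (aromatic): 1 H each → 3
  3 × C (aromatic): no H
  3 × O: no H
  2 × C: 1 H each → 2
  1 × C: 3 H
  1 × C: no H
  1 × N (charge +1): no H
  1 × O: 1 H
  1 × O (charge -1): no H
  Total hydrogens = 9.
Molecular formula: C10H9NO5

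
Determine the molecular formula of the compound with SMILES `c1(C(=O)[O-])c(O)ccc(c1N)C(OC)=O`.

C9H8NO5-

Heavy atoms from the SMILES: 9 C, 1 N, 5 O.
Implicit hydrogens by atom environment:
  4 × C (aromatic): no H
  3 × O: no H
  2 × C (aromatic): 1 H each → 2
  2 × C: no H
  1 × C: 3 H
  1 × N: 2 H
  1 × O: 1 H
  1 × O (charge -1): no H
  Total hydrogens = 8.
Net charge -1.
Molecular formula: C9H8NO5-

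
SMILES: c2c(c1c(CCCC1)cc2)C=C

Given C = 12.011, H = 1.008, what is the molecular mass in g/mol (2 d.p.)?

Molecular formula: C12H14.
M = 12×12.011 + 14×1.008 = 158.24 g/mol.

158.24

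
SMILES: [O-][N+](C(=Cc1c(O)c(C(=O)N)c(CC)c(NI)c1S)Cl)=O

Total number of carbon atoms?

The symbol for carbon appears 11 times in the SMILES. Lowercase c denotes aromatic carbon and counts toward C.

11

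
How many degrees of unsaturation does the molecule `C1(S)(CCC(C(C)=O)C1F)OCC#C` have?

Molecular formula from the SMILES: C10H13FO2S.
DoU = (2C + 2 + N − H − X)/2 = (2·10 + 2 + 0 − 13 − 1)/2 = 8/2 = 4.
(Structurally: 1 ring(s) + 3 π bond(s) = 4.)

4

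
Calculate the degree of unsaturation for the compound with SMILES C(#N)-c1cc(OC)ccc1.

Molecular formula from the SMILES: C8H7NO.
DoU = (2C + 2 + N − H − X)/2 = (2·8 + 2 + 1 − 7 − 0)/2 = 12/2 = 6.
(Structurally: 1 ring(s) + 5 π bond(s) = 6.)

6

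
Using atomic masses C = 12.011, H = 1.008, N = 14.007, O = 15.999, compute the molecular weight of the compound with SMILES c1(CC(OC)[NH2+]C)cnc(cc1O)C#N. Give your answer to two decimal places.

Molecular formula: C10H14N3O2+.
M = 10×12.011 + 14×1.008 + 3×14.007 + 2×15.999 = 208.24 g/mol.

208.24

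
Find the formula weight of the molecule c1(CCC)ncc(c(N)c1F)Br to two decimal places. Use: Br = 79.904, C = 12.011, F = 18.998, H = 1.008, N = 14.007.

233.08

Molecular formula: C8H10BrFN2.
M = 1×79.904 + 8×12.011 + 1×18.998 + 10×1.008 + 2×14.007 = 233.08 g/mol.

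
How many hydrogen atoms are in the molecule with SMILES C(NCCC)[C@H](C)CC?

19

Hydrogens are implicit in SMILES; fill each atom to its normal valence:
  4 × C: 2 H each → 8
  3 × C: 3 H each → 9
  1 × C: 1 H
  1 × N: 1 H
  Total hydrogens = 19.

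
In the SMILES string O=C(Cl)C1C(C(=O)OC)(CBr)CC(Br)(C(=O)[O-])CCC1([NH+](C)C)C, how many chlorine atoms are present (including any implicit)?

1

The symbol for chlorine appears 1 time in the SMILES.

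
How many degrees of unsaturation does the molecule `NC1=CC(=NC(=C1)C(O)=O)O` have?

5

Molecular formula from the SMILES: C6H6N2O3.
DoU = (2C + 2 + N − H − X)/2 = (2·6 + 2 + 2 − 6 − 0)/2 = 10/2 = 5.
(Structurally: 1 ring(s) + 4 π bond(s) = 5.)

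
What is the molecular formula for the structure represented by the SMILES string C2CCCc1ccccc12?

C10H12

Heavy atoms from the SMILES: 10 C.
Implicit hydrogens by atom environment:
  4 × C: 2 H each → 8
  4 × C (aromatic): 1 H each → 4
  2 × C (aromatic): no H
  Total hydrogens = 12.
Molecular formula: C10H12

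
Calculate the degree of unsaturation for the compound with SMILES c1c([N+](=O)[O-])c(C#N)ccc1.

7

Molecular formula from the SMILES: C7H4N2O2.
DoU = (2C + 2 + N − H − X)/2 = (2·7 + 2 + 2 − 4 − 0)/2 = 14/2 = 7.
(Structurally: 1 ring(s) + 6 π bond(s) = 7.)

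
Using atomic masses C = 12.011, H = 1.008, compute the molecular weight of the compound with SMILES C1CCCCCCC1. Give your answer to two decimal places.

Molecular formula: C8H16.
M = 8×12.011 + 16×1.008 = 112.22 g/mol.

112.22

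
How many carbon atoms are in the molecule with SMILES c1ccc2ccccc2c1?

The symbol for carbon appears 10 times in the SMILES. Lowercase c denotes aromatic carbon and counts toward C.

10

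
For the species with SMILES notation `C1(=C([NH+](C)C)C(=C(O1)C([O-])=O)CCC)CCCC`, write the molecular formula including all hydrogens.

Heavy atoms from the SMILES: 14 C, 1 N, 3 O.
Implicit hydrogens by atom environment:
  5 × C: 2 H each → 10
  4 × C: 3 H each → 12
  4 × C (aromatic): no H
  1 × C: no H
  1 × N (charge +1): 1 H
  1 × O (aromatic): no H
  1 × O: no H
  1 × O (charge -1): no H
  Total hydrogens = 23.
Molecular formula: C14H23NO3

C14H23NO3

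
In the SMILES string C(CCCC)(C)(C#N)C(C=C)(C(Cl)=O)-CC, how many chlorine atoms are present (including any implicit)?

1

The symbol for chlorine appears 1 time in the SMILES.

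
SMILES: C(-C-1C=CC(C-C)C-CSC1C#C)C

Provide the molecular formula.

C13H20S

Heavy atoms from the SMILES: 13 C, 1 S.
Implicit hydrogens by atom environment:
  6 × C: 1 H each → 6
  4 × C: 2 H each → 8
  2 × C: 3 H each → 6
  1 × C: no H
  1 × S: no H
  Total hydrogens = 20.
Molecular formula: C13H20S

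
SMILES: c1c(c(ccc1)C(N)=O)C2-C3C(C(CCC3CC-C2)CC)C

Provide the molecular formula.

C20H29NO

Heavy atoms from the SMILES: 20 C, 1 N, 1 O.
Implicit hydrogens by atom environment:
  6 × C: 2 H each → 12
  5 × C: 1 H each → 5
  4 × C (aromatic): 1 H each → 4
  2 × C: 3 H each → 6
  2 × C (aromatic): no H
  1 × C: no H
  1 × N: 2 H
  1 × O: no H
  Total hydrogens = 29.
Molecular formula: C20H29NO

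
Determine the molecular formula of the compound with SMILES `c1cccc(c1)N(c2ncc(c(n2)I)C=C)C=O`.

Heavy atoms from the SMILES: 13 C, 1 I, 3 N, 1 O.
Implicit hydrogens by atom environment:
  6 × C (aromatic): 1 H each → 6
  4 × C (aromatic): no H
  2 × C: 1 H each → 2
  2 × N (aromatic): no H
  1 × C: 2 H
  1 × I: no H
  1 × N: no H
  1 × O: no H
  Total hydrogens = 10.
Molecular formula: C13H10IN3O

C13H10IN3O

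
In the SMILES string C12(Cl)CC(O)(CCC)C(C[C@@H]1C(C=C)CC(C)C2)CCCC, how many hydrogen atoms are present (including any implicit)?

35

Hydrogens are implicit in SMILES; fill each atom to its normal valence:
  10 × C: 2 H each → 20
  5 × C: 1 H each → 5
  3 × C: 3 H each → 9
  2 × C: no H
  1 × Cl: no H
  1 × O: 1 H
  Total hydrogens = 35.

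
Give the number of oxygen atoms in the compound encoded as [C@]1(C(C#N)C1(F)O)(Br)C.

The symbol for oxygen appears 1 time in the SMILES.

1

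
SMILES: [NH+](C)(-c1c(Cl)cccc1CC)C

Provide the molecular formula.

Heavy atoms from the SMILES: 10 C, 1 Cl, 1 N.
Implicit hydrogens by atom environment:
  3 × C: 3 H each → 9
  3 × C (aromatic): 1 H each → 3
  3 × C (aromatic): no H
  1 × C: 2 H
  1 × Cl: no H
  1 × N (charge +1): 1 H
  Total hydrogens = 15.
Net charge +1.
Molecular formula: C10H15ClN+

C10H15ClN+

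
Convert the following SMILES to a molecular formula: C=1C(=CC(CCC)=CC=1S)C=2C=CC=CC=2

Heavy atoms from the SMILES: 15 C, 1 S.
Implicit hydrogens by atom environment:
  8 × C (aromatic): 1 H each → 8
  4 × C (aromatic): no H
  2 × C: 2 H each → 4
  1 × C: 3 H
  1 × S: 1 H
  Total hydrogens = 16.
Molecular formula: C15H16S

C15H16S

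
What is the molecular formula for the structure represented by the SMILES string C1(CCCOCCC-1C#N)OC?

C9H15NO2

Heavy atoms from the SMILES: 9 C, 1 N, 2 O.
Implicit hydrogens by atom environment:
  5 × C: 2 H each → 10
  2 × C: 1 H each → 2
  2 × O: no H
  1 × C: 3 H
  1 × C: no H
  1 × N: no H
  Total hydrogens = 15.
Molecular formula: C9H15NO2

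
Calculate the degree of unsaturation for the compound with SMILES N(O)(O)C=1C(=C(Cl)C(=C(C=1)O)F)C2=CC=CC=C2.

8

Molecular formula from the SMILES: C12H9ClFNO3.
DoU = (2C + 2 + N − H − X)/2 = (2·12 + 2 + 1 − 9 − 2)/2 = 16/2 = 8.
(Structurally: 2 ring(s) + 6 π bond(s) = 8.)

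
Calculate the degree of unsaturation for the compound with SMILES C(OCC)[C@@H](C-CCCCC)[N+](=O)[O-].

1

Molecular formula from the SMILES: C10H21NO3.
DoU = (2C + 2 + N − H − X)/2 = (2·10 + 2 + 1 − 21 − 0)/2 = 2/2 = 1.
(Structurally: 0 ring(s) + 1 π bond(s) = 1.)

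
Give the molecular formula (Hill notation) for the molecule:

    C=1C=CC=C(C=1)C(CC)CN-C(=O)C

Heavy atoms from the SMILES: 12 C, 1 N, 1 O.
Implicit hydrogens by atom environment:
  5 × C (aromatic): 1 H each → 5
  2 × C: 3 H each → 6
  2 × C: 2 H each → 4
  1 × C: 1 H
  1 × C: no H
  1 × C (aromatic): no H
  1 × N: 1 H
  1 × O: no H
  Total hydrogens = 17.
Molecular formula: C12H17NO

C12H17NO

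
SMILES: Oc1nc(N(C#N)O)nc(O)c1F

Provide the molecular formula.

C5H3FN4O3

Heavy atoms from the SMILES: 5 C, 1 F, 4 N, 3 O.
Implicit hydrogens by atom environment:
  4 × C (aromatic): no H
  3 × O: 1 H each → 3
  2 × N (aromatic): no H
  2 × N: no H
  1 × C: no H
  1 × F: no H
  Total hydrogens = 3.
Molecular formula: C5H3FN4O3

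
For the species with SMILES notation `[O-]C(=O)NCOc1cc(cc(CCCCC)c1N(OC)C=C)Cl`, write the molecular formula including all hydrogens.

Heavy atoms from the SMILES: 16 C, 1 Cl, 2 N, 4 O.
Implicit hydrogens by atom environment:
  6 × C: 2 H each → 12
  4 × C (aromatic): no H
  3 × O: no H
  2 × C: 3 H each → 6
  2 × C (aromatic): 1 H each → 2
  1 × C: 1 H
  1 × C: no H
  1 × Cl: no H
  1 × N: 1 H
  1 × N: no H
  1 × O (charge -1): no H
  Total hydrogens = 22.
Net charge -1.
Molecular formula: C16H22ClN2O4-

C16H22ClN2O4-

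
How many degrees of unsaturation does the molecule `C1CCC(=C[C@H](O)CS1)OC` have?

2

Molecular formula from the SMILES: C8H14O2S.
DoU = (2C + 2 + N − H − X)/2 = (2·8 + 2 + 0 − 14 − 0)/2 = 4/2 = 2.
(Structurally: 1 ring(s) + 1 π bond(s) = 2.)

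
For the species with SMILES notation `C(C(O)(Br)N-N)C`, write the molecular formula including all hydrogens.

C3H9BrN2O

Heavy atoms from the SMILES: 1 Br, 3 C, 2 N, 1 O.
Implicit hydrogens by atom environment:
  1 × Br: no H
  1 × C: 3 H
  1 × C: 2 H
  1 × C: no H
  1 × N: 2 H
  1 × N: 1 H
  1 × O: 1 H
  Total hydrogens = 9.
Molecular formula: C3H9BrN2O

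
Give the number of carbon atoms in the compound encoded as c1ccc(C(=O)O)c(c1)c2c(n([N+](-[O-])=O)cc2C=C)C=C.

The symbol for carbon appears 15 times in the SMILES. Lowercase c denotes aromatic carbon and counts toward C.

15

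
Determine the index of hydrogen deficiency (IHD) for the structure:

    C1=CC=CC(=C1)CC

Molecular formula from the SMILES: C8H10.
DoU = (2C + 2 + N − H − X)/2 = (2·8 + 2 + 0 − 10 − 0)/2 = 8/2 = 4.
(Structurally: 1 ring(s) + 3 π bond(s) = 4.)

4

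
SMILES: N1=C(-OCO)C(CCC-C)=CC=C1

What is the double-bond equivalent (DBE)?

Molecular formula from the SMILES: C10H15NO2.
DoU = (2C + 2 + N − H − X)/2 = (2·10 + 2 + 1 − 15 − 0)/2 = 8/2 = 4.
(Structurally: 1 ring(s) + 3 π bond(s) = 4.)

4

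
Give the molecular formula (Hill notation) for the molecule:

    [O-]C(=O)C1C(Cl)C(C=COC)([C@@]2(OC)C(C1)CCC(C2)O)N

Heavy atoms from the SMILES: 15 C, 1 Cl, 1 N, 5 O.
Implicit hydrogens by atom environment:
  6 × C: 1 H each → 6
  4 × C: 2 H each → 8
  3 × C: no H
  3 × O: no H
  2 × C: 3 H each → 6
  1 × Cl: no H
  1 × N: 2 H
  1 × O: 1 H
  1 × O (charge -1): no H
  Total hydrogens = 23.
Net charge -1.
Molecular formula: C15H23ClNO5-

C15H23ClNO5-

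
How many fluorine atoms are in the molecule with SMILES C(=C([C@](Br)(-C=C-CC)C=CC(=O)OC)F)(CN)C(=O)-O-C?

1

The symbol for fluorine appears 1 time in the SMILES.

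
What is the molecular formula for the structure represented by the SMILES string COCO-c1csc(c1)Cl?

Heavy atoms from the SMILES: 6 C, 1 Cl, 2 O, 1 S.
Implicit hydrogens by atom environment:
  2 × C (aromatic): 1 H each → 2
  2 × C (aromatic): no H
  2 × O: no H
  1 × C: 3 H
  1 × C: 2 H
  1 × Cl: no H
  1 × S (aromatic): no H
  Total hydrogens = 7.
Molecular formula: C6H7ClO2S

C6H7ClO2S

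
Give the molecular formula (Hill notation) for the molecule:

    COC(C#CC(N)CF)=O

C6H8FNO2

Heavy atoms from the SMILES: 6 C, 1 F, 1 N, 2 O.
Implicit hydrogens by atom environment:
  3 × C: no H
  2 × O: no H
  1 × C: 3 H
  1 × C: 2 H
  1 × C: 1 H
  1 × F: no H
  1 × N: 2 H
  Total hydrogens = 8.
Molecular formula: C6H8FNO2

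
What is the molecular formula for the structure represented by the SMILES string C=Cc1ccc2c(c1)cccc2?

Heavy atoms from the SMILES: 12 C.
Implicit hydrogens by atom environment:
  7 × C (aromatic): 1 H each → 7
  3 × C (aromatic): no H
  1 × C: 2 H
  1 × C: 1 H
  Total hydrogens = 10.
Molecular formula: C12H10

C12H10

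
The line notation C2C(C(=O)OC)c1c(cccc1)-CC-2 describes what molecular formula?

C12H14O2

Heavy atoms from the SMILES: 12 C, 2 O.
Implicit hydrogens by atom environment:
  4 × C (aromatic): 1 H each → 4
  3 × C: 2 H each → 6
  2 × C (aromatic): no H
  2 × O: no H
  1 × C: 3 H
  1 × C: 1 H
  1 × C: no H
  Total hydrogens = 14.
Molecular formula: C12H14O2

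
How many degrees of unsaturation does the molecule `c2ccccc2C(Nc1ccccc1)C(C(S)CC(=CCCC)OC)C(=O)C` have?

10

Molecular formula from the SMILES: C24H31NO2S.
DoU = (2C + 2 + N − H − X)/2 = (2·24 + 2 + 1 − 31 − 0)/2 = 20/2 = 10.
(Structurally: 2 ring(s) + 8 π bond(s) = 10.)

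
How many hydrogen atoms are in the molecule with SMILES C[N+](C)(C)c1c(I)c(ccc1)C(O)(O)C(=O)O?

15

Hydrogens are implicit in SMILES; fill each atom to its normal valence:
  3 × C: 3 H each → 9
  3 × C (aromatic): 1 H each → 3
  3 × C (aromatic): no H
  3 × O: 1 H each → 3
  2 × C: no H
  1 × I: no H
  1 × N (charge +1): no H
  1 × O: no H
  Total hydrogens = 15.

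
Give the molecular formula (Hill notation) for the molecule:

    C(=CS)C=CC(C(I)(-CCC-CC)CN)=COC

C14H24INOS

Heavy atoms from the SMILES: 14 C, 1 I, 1 N, 1 O, 1 S.
Implicit hydrogens by atom environment:
  5 × C: 2 H each → 10
  5 × C: 1 H each → 5
  2 × C: 3 H each → 6
  2 × C: no H
  1 × I: no H
  1 × N: 2 H
  1 × O: no H
  1 × S: 1 H
  Total hydrogens = 24.
Molecular formula: C14H24INOS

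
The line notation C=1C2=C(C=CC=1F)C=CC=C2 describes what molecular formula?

Heavy atoms from the SMILES: 10 C, 1 F.
Implicit hydrogens by atom environment:
  7 × C (aromatic): 1 H each → 7
  3 × C (aromatic): no H
  1 × F: no H
  Total hydrogens = 7.
Molecular formula: C10H7F

C10H7F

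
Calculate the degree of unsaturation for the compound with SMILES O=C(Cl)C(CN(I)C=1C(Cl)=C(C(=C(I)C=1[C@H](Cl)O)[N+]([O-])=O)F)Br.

6

Molecular formula from the SMILES: C10H5BrCl3FI2N2O4.
DoU = (2C + 2 + N − H − X)/2 = (2·10 + 2 + 2 − 5 − 7)/2 = 12/2 = 6.
(Structurally: 1 ring(s) + 5 π bond(s) = 6.)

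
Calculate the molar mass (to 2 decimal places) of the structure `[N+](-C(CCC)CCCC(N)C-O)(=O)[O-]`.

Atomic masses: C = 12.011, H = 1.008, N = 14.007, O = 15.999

Molecular formula: C9H20N2O3.
M = 9×12.011 + 20×1.008 + 2×14.007 + 3×15.999 = 204.27 g/mol.

204.27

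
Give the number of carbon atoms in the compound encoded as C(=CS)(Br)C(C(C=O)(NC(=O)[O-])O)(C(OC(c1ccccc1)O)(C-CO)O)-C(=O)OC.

18

The symbol for carbon appears 18 times in the SMILES. Lowercase c denotes aromatic carbon and counts toward C.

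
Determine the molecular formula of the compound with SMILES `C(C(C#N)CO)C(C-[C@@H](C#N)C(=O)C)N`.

C10H15N3O2

Heavy atoms from the SMILES: 10 C, 3 N, 2 O.
Implicit hydrogens by atom environment:
  3 × C: 2 H each → 6
  3 × C: 1 H each → 3
  3 × C: no H
  2 × N: no H
  1 × C: 3 H
  1 × N: 2 H
  1 × O: 1 H
  1 × O: no H
  Total hydrogens = 15.
Molecular formula: C10H15N3O2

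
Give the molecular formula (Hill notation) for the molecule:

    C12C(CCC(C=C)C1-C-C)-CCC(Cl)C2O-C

C15H25ClO

Heavy atoms from the SMILES: 15 C, 1 Cl, 1 O.
Implicit hydrogens by atom environment:
  7 × C: 1 H each → 7
  6 × C: 2 H each → 12
  2 × C: 3 H each → 6
  1 × Cl: no H
  1 × O: no H
  Total hydrogens = 25.
Molecular formula: C15H25ClO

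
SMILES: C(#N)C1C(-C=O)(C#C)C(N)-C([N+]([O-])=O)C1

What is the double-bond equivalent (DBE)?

Molecular formula from the SMILES: C9H9N3O3.
DoU = (2C + 2 + N − H − X)/2 = (2·9 + 2 + 3 − 9 − 0)/2 = 14/2 = 7.
(Structurally: 1 ring(s) + 6 π bond(s) = 7.)

7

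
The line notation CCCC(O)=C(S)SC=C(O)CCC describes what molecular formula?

Heavy atoms from the SMILES: 10 C, 2 O, 2 S.
Implicit hydrogens by atom environment:
  4 × C: 2 H each → 8
  3 × C: no H
  2 × C: 3 H each → 6
  2 × O: 1 H each → 2
  1 × C: 1 H
  1 × S: 1 H
  1 × S: no H
  Total hydrogens = 18.
Molecular formula: C10H18O2S2

C10H18O2S2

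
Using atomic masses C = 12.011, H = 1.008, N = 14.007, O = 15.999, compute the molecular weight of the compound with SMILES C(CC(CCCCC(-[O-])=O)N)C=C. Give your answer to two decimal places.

Molecular formula: C10H18NO2-.
M = 10×12.011 + 18×1.008 + 1×14.007 + 2×15.999 = 184.26 g/mol.

184.26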